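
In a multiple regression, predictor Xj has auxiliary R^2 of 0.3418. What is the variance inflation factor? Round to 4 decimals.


Denominator: 1 - 0.3418 = 0.6582.
VIF = 1 / 0.6582 = 1.5193.

1.5193


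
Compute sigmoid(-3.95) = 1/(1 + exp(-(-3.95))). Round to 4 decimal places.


exp(3.9500) = 51.9354.
1 + exp(-z) = 52.9354.
sigmoid = 1/52.9354 = 0.0189.

0.0189


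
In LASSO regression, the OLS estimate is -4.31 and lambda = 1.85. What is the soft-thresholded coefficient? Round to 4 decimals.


|beta_OLS| = 4.31.
lambda = 1.85.
Since |beta| > lambda, coefficient = sign(beta)*(|beta| - lambda) = -2.4600.
Result = -2.4600.

-2.4600


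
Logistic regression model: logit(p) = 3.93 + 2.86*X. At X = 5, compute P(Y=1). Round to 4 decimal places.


Compute z = 3.93 + (2.86)(5) = 18.2300.
exp(-z) = 0.0000.
P = 1/(1 + 0.0000) = 1.0000.

1.0000


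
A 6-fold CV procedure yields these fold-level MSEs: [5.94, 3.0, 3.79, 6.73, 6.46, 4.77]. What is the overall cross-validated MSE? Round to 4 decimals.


Add all fold MSEs: 30.6900.
Divide by k = 6: 30.6900/6 = 5.1150.

5.1150


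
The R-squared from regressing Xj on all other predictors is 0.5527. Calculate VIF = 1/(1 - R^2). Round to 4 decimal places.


Using VIF = 1/(1 - R^2_j):
1 - 0.5527 = 0.4473.
VIF = 2.2356.

2.2356


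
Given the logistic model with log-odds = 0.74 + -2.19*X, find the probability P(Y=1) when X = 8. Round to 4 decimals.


Compute z = 0.74 + (-2.19)(8) = -16.7800.
exp(-z) = 19384803.6486.
P = 1/(1 + 19384803.6486) = 0.0000.

0.0000


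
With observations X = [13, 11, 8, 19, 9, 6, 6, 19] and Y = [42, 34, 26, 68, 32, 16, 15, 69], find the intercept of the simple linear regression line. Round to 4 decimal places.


The slope is b1 = 3.9703.
Sample means are xbar = 11.3750 and ybar = 37.7500.
Intercept: b0 = 37.7500 - (3.9703)(11.3750) = -7.4126.

-7.4126


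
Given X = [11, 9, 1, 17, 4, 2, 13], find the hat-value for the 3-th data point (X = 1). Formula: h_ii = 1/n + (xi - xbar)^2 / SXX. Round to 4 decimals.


Mean of X: xbar = 8.1429.
SXX = 216.8571.
For X = 1: h = 1/7 + (1 - 8.1429)^2/216.8571 = 0.3781.

0.3781


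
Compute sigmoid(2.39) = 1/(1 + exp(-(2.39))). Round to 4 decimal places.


exp(-2.3900) = 0.0916.
1 + exp(-z) = 1.0916.
sigmoid = 1/1.0916 = 0.9161.

0.9161


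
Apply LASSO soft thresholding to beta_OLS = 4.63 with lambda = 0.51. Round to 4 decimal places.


|beta_OLS| = 4.63.
lambda = 0.51.
Since |beta| > lambda, coefficient = sign(beta)*(|beta| - lambda) = 4.1200.
Result = 4.1200.

4.1200


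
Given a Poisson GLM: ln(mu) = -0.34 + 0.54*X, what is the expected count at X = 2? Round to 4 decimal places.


Compute eta = -0.34 + 0.54 * 2 = 0.7400.
Apply inverse link: mu = e^0.7400 = 2.0959.

2.0959


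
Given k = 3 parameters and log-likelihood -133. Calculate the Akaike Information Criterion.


AIC = 2*3 - 2*(-133).
= 6 + 266 = 272.

272


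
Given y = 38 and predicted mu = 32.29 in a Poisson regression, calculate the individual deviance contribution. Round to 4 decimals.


y/mu = 38/32.29 = 1.176835 (approx.), and ln(38/32.29) = 0.162829.
y * ln(y/mu) = 38 * 0.162829 = 6.187502.
y - mu = 5.71.
D = 2 * (6.187502 - 5.71) = 0.955004, which rounds to 0.9550.

0.9550


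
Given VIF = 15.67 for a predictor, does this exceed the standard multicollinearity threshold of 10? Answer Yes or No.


The threshold is 10.
VIF = 15.67 is >= 10.
Multicollinearity indication: Yes.

Yes


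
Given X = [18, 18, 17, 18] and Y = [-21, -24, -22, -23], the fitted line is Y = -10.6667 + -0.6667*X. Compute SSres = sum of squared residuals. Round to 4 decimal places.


Compute predicted values, then residuals = yi - yhat_i.
Residuals: [1.6673, -1.3327, 0.0006, -0.3327].
SSres = sum(residual^2) = 4.6667.

4.6667


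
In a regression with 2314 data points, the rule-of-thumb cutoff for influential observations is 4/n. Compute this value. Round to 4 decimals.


Using the rule of thumb:
Threshold = 4 / 2314 = 0.0017.

0.0017


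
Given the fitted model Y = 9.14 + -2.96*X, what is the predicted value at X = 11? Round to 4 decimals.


Plug X = 11 into Y = 9.14 + -2.96*X:
Y = 9.14 + -32.5600 = -23.4200.

-23.4200


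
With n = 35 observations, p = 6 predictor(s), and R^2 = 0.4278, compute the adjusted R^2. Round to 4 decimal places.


Adjusted R^2 = 1 - (1 - R^2) * (n-1)/(n-p-1).
(1 - R^2) = 0.5722.
(n-1)/(n-p-1) = 34/28.
(1 - R^2) * (n-1) = 0.5722 * 34 = 19.4548.
Divide by (n-p-1): 19.4548 / 28 = 0.6948.
Adj R^2 = 1 - 0.6948 = 0.3052.

0.3052


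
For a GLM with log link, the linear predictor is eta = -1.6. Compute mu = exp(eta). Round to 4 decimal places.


mu = exp(eta) = exp(-1.6).
= 0.2019.

0.2019


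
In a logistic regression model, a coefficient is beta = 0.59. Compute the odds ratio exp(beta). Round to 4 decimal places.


The odds ratio is computed as:
OR = e^(0.59) = 1.8040.

1.8040


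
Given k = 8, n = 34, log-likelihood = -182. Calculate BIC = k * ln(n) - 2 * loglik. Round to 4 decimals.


ln(34) = 3.526361.
k * ln(n) = 8 * 3.526361 = 28.210888.
-2L = 364.
BIC = 28.210888 + 364 = 392.210888, which rounds to 392.2109.

392.2109


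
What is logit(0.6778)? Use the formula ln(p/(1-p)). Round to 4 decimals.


Compute the odds: 0.6778/0.3222 = 2.1037.
Take the natural log: ln(2.1037) = 0.7437.

0.7437


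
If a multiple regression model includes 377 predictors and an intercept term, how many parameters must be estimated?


Total coefficients = number of predictors + 1 (for the intercept).
= 377 + 1 = 378.

378


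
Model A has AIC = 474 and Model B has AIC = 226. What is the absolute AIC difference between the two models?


Absolute difference = |474 - 226| = 248.
The model with lower AIC (B) is preferred.

248


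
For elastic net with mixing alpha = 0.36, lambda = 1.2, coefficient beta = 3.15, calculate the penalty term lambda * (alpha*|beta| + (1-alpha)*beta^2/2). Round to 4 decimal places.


Compute:
L1 = 0.36 * 3.15 = 1.1340.
L2 = 0.64 * 3.15^2 / 2 = 3.1752.
Penalty = 1.2 * (1.1340 + 3.1752) = 5.1710.

5.1710


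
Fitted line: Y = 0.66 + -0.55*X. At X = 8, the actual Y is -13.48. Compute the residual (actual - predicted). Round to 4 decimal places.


Fitted value at X = 8 is yhat = 0.66 + -0.55*8 = -3.7400.
Residual = -13.48 - -3.7400 = -9.7400.

-9.7400


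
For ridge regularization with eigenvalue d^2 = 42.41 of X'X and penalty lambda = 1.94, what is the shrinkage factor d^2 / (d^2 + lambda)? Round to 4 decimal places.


Denominator = d^2 + lambda = 42.41 + 1.94 = 44.3500.
Shrinkage = 42.41 / 44.3500 = 0.9563.

0.9563


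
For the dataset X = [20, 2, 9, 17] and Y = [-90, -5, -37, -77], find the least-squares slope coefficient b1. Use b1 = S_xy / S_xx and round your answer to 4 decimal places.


First compute the means: xbar = 12.0000, ybar = -52.2500.
Then S_xx = sum((xi - xbar)^2) = 198.0000.
S_xy = sum((xi - xbar)(yi - ybar)) = -944.0000.
b1 = S_xy / S_xx = -944.0000 / 198.0000 = -4.7677.

-4.7677


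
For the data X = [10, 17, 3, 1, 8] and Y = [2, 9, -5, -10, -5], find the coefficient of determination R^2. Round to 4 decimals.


The fitted line is Y = -10.5529 + 1.1222*X.
SSres = 18.8300, SStot = 218.8000.
R^2 = 1 - SSres/SStot = 0.9139.

0.9139


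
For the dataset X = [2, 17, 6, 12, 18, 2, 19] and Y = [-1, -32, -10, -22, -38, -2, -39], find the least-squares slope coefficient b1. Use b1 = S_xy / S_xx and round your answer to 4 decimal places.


Calculate xbar = 10.8571, ybar = -20.5714.
S_xx = 336.8571, S_xy = -735.5714.
Using b1 = S_xy / S_xx = -735.5714 / 336.8571, we get b1 = -2.1836.

-2.1836


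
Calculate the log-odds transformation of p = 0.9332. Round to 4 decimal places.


Compute the odds: 0.9332/0.0668 = 13.9701.
Take the natural log: ln(13.9701) = 2.6369.

2.6369


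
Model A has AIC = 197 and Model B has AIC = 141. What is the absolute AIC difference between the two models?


|AIC_A - AIC_B| = |197 - 141| = 56.
Model B is preferred (lower AIC).

56


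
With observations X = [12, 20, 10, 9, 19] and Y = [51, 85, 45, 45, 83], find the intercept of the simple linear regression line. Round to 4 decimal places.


The slope is b1 = 3.9434.
Sample means are xbar = 14.0000 and ybar = 61.8000.
Intercept: b0 = 61.8000 - (3.9434)(14.0000) = 6.5925.

6.5925


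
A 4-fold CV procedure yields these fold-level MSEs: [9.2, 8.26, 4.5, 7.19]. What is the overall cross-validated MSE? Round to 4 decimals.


Total MSE across folds = 29.1500.
CV-MSE = 29.1500/4 = 7.2875.

7.2875


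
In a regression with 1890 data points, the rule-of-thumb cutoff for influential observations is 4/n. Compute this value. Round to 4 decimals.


Using the rule of thumb:
Threshold = 4 / 1890 = 0.0021.

0.0021


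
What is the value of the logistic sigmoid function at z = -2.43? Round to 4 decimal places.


exp(2.4300) = 11.3589.
1 + exp(-z) = 12.3589.
sigmoid = 1/12.3589 = 0.0809.

0.0809


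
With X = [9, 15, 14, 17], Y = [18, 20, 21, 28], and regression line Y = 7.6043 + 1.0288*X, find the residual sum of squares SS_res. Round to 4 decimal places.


Predicted values from Y = 7.6043 + 1.0288*X.
Residuals: [1.1365, -3.0363, -1.0075, 2.9061].
SSres = 19.9712.

19.9712


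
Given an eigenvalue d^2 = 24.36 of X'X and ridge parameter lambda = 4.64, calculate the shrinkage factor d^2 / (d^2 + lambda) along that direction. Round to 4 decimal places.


Denominator = d^2 + lambda = 24.36 + 4.64 = 29.0000.
Shrinkage = 24.36 / 29.0000 = 0.8400.

0.8400


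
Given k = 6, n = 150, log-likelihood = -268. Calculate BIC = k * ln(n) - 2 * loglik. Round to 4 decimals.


Compute k*ln(n) = 6*ln(150) = 6*5.010635 = 30.063810.
Then -2*loglik = 536.
BIC = 30.063810 + 536 = 566.063810, which rounds to 566.0638.

566.0638


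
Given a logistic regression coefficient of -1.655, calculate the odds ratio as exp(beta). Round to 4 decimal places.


The odds ratio is computed as:
OR = e^(-1.655) = 0.1911.

0.1911


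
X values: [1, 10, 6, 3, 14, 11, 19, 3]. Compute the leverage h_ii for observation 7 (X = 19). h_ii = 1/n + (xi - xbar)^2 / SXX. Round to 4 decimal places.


n = 8, xbar = 8.3750.
SXX = sum((xi - xbar)^2) = 271.8750.
h = 1/8 + (19 - 8.3750)^2 / 271.8750 = 0.5402.

0.5402


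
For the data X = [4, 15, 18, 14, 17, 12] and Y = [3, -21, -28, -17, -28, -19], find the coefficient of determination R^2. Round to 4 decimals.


Fit the OLS line: b0 = 11.2304, b1 = -2.2173.
SSres = 25.3220.
SStot = 651.3333.
R^2 = 1 - 25.3220/651.3333 = 0.9611.

0.9611


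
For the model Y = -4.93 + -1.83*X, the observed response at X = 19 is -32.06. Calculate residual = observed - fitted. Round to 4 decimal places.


Compute yhat = -4.93 + (-1.83)(19) = -39.7000.
Residual = actual - predicted = -32.06 - -39.7000 = 7.6400.

7.6400


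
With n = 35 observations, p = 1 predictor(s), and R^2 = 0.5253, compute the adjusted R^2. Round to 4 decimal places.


Plug in: Adj R^2 = 1 - (1 - 0.5253) * 34/33.
= 1 - 0.4747 * 34/33
= 1 - 16.1398 / 33
= 1 - 0.4891 = 0.5109.

0.5109


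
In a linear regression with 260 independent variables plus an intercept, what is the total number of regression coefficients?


Each predictor gets one coefficient, plus one intercept.
Total parameters = 260 + 1 = 261.

261


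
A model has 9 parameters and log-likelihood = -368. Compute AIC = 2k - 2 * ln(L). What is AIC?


AIC = 2k - 2*loglik = 2(9) - 2(-368).
= 18 + 736 = 754.

754


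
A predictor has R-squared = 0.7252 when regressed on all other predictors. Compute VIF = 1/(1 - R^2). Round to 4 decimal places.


Using VIF = 1/(1 - R^2_j):
1 - 0.7252 = 0.2748.
VIF = 3.6390.

3.6390


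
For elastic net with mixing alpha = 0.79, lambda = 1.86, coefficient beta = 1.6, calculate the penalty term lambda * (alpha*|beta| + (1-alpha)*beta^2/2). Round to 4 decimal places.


L1 component = 0.79 * |1.6| = 1.2640.
L2 component = 0.21 * 1.6^2 / 2 = 0.2688.
Penalty = 1.86 * (1.2640 + 0.2688) = 1.86 * 1.5328 = 2.8510.

2.8510


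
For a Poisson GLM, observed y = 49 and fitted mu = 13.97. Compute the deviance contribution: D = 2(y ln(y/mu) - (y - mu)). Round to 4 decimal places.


First: ln(49/13.97) = 1.254908.
Then: 49 * 1.254908 = 61.490492.
y - mu = 49 - 13.97 = 35.03.
D = 2(61.490492 - 35.03) = 52.920984, which rounds to 52.9210.

52.9210


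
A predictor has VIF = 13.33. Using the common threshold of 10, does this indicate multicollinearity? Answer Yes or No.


Check: VIF = 13.33 vs threshold = 10.
Since 13.33 >= 10, the answer is Yes.

Yes


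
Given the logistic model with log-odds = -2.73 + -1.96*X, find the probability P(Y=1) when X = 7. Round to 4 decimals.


z = -2.73 + -1.96 * 7 = -16.4500.
Sigmoid: P = 1 / (1 + exp(16.4500)) = 0.0000.

0.0000


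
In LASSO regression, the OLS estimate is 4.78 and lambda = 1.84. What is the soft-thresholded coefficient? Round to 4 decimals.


|beta_OLS| = 4.78.
lambda = 1.84.
Since |beta| > lambda, coefficient = sign(beta)*(|beta| - lambda) = 2.9400.
Result = 2.9400.

2.9400


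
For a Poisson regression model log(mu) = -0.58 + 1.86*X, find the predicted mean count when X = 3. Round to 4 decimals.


eta = -0.58 + 1.86 * 3 = 5.0000.
mu = exp(5.0000) = 148.4132.

148.4132


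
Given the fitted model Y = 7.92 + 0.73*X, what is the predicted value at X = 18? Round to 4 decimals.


Plug X = 18 into Y = 7.92 + 0.73*X:
Y = 7.92 + 13.1400 = 21.0600.

21.0600


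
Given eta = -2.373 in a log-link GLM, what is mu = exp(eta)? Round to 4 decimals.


The inverse log link gives:
mu = exp(-2.373) = 0.0932.

0.0932


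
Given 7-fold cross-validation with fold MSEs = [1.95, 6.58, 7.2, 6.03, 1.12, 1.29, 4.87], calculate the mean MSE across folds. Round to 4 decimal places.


Sum of fold MSEs = 29.0400.
Average = 29.0400 / 7 = 4.1486.

4.1486


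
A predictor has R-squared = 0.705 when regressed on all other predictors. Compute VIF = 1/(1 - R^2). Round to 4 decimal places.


Using VIF = 1/(1 - R^2_j):
1 - 0.705 = 0.295.
VIF = 3.3898.

3.3898


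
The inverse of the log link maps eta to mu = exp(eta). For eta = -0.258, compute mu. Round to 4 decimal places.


Apply the inverse link:
mu = e^-0.258 = 0.7726.

0.7726


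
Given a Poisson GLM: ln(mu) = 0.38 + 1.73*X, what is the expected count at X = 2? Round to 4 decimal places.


eta = 0.38 + 1.73 * 2 = 3.8400.
mu = exp(3.8400) = 46.5255.

46.5255


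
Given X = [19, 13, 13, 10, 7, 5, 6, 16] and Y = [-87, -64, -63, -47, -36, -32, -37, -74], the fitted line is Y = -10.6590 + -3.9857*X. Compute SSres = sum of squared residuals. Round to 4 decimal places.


Compute predicted values, then residuals = yi - yhat_i.
Residuals: [-0.6127, -1.5269, -0.5269, 3.5160, 2.5589, -1.4125, -2.4268, 0.4302].
SSres = sum(residual^2) = 29.9643.

29.9643


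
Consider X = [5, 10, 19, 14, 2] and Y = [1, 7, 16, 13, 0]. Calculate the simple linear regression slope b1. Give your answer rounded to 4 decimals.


First compute the means: xbar = 10.0000, ybar = 7.4000.
Then S_xx = sum((xi - xbar)^2) = 186.0000.
S_xy = sum((xi - xbar)(yi - ybar)) = 191.0000.
b1 = S_xy / S_xx = 191.0000 / 186.0000 = 1.0269.

1.0269


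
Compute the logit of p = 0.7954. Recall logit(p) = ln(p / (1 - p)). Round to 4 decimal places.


The odds are p/(1-p) = 0.7954 / 0.2046 = 3.8876.
logit(p) = ln(3.8876) = 1.3578.

1.3578


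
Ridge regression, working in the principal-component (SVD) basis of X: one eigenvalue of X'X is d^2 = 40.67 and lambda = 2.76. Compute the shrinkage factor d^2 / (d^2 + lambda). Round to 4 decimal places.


d^2 + lambda = 40.67 + 2.76 = 43.4300.
Shrinkage factor = 40.67/43.4300 = 0.9364.

0.9364


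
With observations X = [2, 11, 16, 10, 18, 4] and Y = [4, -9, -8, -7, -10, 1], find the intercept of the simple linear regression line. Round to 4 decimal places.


The slope is b1 = -0.8473.
Sample means are xbar = 10.1667 and ybar = -4.8333.
Intercept: b0 = -4.8333 - (-0.8473)(10.1667) = 3.7809.

3.7809


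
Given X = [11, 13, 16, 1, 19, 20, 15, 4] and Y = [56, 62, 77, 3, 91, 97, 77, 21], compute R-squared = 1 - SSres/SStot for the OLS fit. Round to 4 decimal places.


After computing the OLS fit (b0=0.3014, b1=4.8645):
SSres = 31.9313, SStot = 7696.0000.
R^2 = 1 - 31.9313/7696.0000 = 0.9959.

0.9959


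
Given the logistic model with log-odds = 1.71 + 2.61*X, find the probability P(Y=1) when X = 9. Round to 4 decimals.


Linear predictor: z = 1.71 + 2.61 * 9 = 25.2000.
P = 1/(1 + exp(-25.2000)) = 1/(1 + 0.0000) = 1.0000.

1.0000


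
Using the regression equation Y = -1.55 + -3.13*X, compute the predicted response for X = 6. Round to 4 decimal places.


Predicted value:
Y = -1.55 + (-3.13)(6) = -1.55 + -18.7800 = -20.3300.

-20.3300


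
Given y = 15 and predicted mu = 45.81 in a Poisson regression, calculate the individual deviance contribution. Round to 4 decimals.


y/mu = 15/45.81 = 0.327439 (approx.), and ln(15/45.81) = -1.116452.
y * ln(y/mu) = 15 * -1.116452 = -16.746780.
y - mu = -30.81.
D = 2 * (-16.746780 - -30.81) = 28.126440, which rounds to 28.1264.

28.1264


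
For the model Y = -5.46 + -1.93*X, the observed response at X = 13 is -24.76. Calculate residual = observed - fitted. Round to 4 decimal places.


Compute yhat = -5.46 + (-1.93)(13) = -30.5500.
Residual = actual - predicted = -24.76 - -30.5500 = 5.7900.

5.7900


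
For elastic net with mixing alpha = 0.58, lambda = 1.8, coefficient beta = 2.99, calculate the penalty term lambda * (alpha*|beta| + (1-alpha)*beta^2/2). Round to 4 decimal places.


alpha * |beta| = 0.58 * 2.99 = 1.7342.
(1-alpha) * beta^2/2 = 0.42 * 8.9401/2 = 1.8774.
Total = 1.8 * (1.7342 + 1.8774) = 6.5009.

6.5009


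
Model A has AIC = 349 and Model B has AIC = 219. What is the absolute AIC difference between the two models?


Compute |349 - 219| = 130.
Model B has the smaller AIC.

130


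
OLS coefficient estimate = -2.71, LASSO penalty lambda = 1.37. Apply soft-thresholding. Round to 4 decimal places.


Check: |-2.71| = 2.71 vs lambda = 1.37.
Since |beta| > lambda, coefficient = sign(beta)*(|beta| - lambda) = -1.3400.
Soft-thresholded coefficient = -1.3400.

-1.3400


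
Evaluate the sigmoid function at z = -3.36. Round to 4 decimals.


Compute exp(3.3600) = 28.7892.
Sigmoid = 1 / (1 + 28.7892) = 1 / 29.7892 = 0.0336.

0.0336


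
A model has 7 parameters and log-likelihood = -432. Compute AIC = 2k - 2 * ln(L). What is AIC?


Compute:
2k = 2*7 = 14.
-2*loglik = -2*(-432) = 864.
AIC = 14 + 864 = 878.

878


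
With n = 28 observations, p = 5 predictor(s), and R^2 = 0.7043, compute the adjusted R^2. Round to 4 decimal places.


Plug in: Adj R^2 = 1 - (1 - 0.7043) * 27/22.
= 1 - 0.2957 * 27/22
= 1 - 7.9839 / 22
= 1 - 0.3629 = 0.6371.

0.6371


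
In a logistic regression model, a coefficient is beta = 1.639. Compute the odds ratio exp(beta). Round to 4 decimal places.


Odds ratio = exp(beta) = exp(1.639).
= 5.1500.

5.1500


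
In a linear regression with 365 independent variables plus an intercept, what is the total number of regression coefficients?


Total coefficients = number of predictors + 1 (for the intercept).
= 365 + 1 = 366.

366


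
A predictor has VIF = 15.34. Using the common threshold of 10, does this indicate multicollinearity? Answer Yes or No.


The threshold is 10.
VIF = 15.34 is >= 10.
Multicollinearity indication: Yes.

Yes


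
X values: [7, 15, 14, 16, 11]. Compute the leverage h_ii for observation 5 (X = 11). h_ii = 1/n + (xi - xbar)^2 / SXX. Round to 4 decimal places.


n = 5, xbar = 12.6000.
SXX = sum((xi - xbar)^2) = 53.2000.
h = 1/5 + (11 - 12.6000)^2 / 53.2000 = 0.2481.

0.2481


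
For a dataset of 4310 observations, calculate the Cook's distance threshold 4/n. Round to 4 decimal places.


The threshold is 4/n.
4/4310 = 0.0009.

0.0009


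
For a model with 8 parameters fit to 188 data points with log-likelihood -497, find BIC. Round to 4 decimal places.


ln(188) = 5.236442.
k * ln(n) = 8 * 5.236442 = 41.891536.
-2L = 994.
BIC = 41.891536 + 994 = 1035.891536, which rounds to 1035.8915.

1035.8915


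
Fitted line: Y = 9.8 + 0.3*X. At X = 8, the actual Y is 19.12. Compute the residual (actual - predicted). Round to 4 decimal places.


Compute yhat = 9.8 + (0.3)(8) = 12.2000.
Residual = actual - predicted = 19.12 - 12.2000 = 6.9200.

6.9200


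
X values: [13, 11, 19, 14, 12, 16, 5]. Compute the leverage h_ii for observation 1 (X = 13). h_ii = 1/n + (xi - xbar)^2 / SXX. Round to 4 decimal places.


Mean of X: xbar = 12.8571.
SXX = 114.8571.
For X = 13: h = 1/7 + (13 - 12.8571)^2/114.8571 = 0.1430.

0.1430


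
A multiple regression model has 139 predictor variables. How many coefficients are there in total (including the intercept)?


Each predictor gets one coefficient, plus one intercept.
Total parameters = 139 + 1 = 140.

140


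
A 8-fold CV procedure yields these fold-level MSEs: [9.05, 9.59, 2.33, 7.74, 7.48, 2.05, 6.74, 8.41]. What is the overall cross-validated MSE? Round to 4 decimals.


Sum of fold MSEs = 53.3900.
Average = 53.3900 / 8 = 6.6738.

6.6738


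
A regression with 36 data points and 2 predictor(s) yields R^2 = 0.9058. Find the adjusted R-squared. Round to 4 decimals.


Plug in: Adj R^2 = 1 - (1 - 0.9058) * 35/33.
= 1 - 0.0942 * 35/33
= 1 - 3.2970 / 33
= 1 - 0.0999 = 0.9001.

0.9001


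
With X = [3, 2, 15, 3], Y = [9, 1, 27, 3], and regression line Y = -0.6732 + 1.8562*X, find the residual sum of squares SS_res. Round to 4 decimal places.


Compute predicted values, then residuals = yi - yhat_i.
Residuals: [4.1046, -2.0392, -0.1698, -1.8954].
SSres = sum(residual^2) = 24.6275.

24.6275


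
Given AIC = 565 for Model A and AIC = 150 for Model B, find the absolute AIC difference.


|AIC_A - AIC_B| = |565 - 150| = 415.
Model B is preferred (lower AIC).

415


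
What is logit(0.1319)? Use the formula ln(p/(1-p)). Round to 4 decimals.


Compute the odds: 0.1319/0.8681 = 0.1519.
Take the natural log: ln(0.1519) = -1.8843.

-1.8843


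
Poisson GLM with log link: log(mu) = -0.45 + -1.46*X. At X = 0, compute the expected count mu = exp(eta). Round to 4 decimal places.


Compute eta = -0.45 + -1.46 * 0 = -0.4500.
Apply inverse link: mu = e^-0.4500 = 0.6376.

0.6376


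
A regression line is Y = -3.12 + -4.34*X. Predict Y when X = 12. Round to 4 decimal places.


Substitute X = 12 into the equation:
Y = -3.12 + -4.34 * 12 = -3.12 + -52.0800 = -55.2000.

-55.2000


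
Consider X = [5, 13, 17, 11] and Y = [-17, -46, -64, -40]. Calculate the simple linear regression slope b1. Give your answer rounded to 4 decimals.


Calculate xbar = 11.5000, ybar = -41.7500.
S_xx = 75.0000, S_xy = -290.5000.
Using b1 = S_xy / S_xx = -290.5000 / 75.0000, we get b1 = -3.8733.

-3.8733


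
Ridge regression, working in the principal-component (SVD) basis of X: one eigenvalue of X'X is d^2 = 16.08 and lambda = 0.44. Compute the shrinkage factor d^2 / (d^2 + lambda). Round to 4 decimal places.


d^2 + lambda = 16.08 + 0.44 = 16.5200.
Shrinkage factor = 16.08/16.5200 = 0.9734.

0.9734


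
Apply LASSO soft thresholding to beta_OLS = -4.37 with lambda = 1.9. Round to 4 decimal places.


Check: |-4.37| = 4.37 vs lambda = 1.9.
Since |beta| > lambda, coefficient = sign(beta)*(|beta| - lambda) = -2.4700.
Soft-thresholded coefficient = -2.4700.

-2.4700


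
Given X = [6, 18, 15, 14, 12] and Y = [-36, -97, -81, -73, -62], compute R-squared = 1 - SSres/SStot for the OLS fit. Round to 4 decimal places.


Fit the OLS line: b0 = -3.8250, b1 = -5.0750.
SSres = 18.3500.
SStot = 2078.8000.
R^2 = 1 - 18.3500/2078.8000 = 0.9912.

0.9912


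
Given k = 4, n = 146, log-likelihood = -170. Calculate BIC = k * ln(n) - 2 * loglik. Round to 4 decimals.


Compute k*ln(n) = 4*ln(146) = 4*4.983607 = 19.934428.
Then -2*loglik = 340.
BIC = 19.934428 + 340 = 359.934428, which rounds to 359.9344.

359.9344


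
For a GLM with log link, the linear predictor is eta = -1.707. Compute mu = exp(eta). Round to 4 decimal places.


mu = exp(eta) = exp(-1.707).
= 0.1814.

0.1814


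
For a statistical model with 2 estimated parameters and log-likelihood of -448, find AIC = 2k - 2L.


AIC = 2k - 2*loglik = 2(2) - 2(-448).
= 4 + 896 = 900.

900


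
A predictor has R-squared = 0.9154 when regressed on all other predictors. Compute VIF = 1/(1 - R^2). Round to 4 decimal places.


VIF = 1 / (1 - 0.9154).
= 1 / 0.0846 = 11.8203.

11.8203


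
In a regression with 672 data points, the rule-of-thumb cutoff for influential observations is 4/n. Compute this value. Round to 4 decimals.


Using the rule of thumb:
Threshold = 4 / 672 = 0.0060.

0.0060


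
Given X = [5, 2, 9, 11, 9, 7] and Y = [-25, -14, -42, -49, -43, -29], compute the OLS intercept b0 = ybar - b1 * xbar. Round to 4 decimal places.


Compute b1 = -4.0189 from the OLS formula.
With xbar = 7.1667 and ybar = -33.6667, the intercept is:
b0 = -33.6667 - -4.0189 * 7.1667 = -4.8644.

-4.8644


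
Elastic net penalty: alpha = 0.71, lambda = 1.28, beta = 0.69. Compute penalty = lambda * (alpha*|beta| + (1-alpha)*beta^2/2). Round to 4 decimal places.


L1 component = 0.71 * |0.69| = 0.4899.
L2 component = 0.29 * 0.69^2 / 2 = 0.0690.
Penalty = 1.28 * (0.4899 + 0.0690) = 1.28 * 0.5589 = 0.7154.

0.7154


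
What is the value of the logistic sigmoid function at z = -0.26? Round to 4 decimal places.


exp(0.2600) = 1.2969.
1 + exp(-z) = 2.2969.
sigmoid = 1/2.2969 = 0.4354.

0.4354


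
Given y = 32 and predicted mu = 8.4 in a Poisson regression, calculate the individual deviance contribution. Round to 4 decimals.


First: ln(32/8.4) = 1.337504.
Then: 32 * 1.337504 = 42.800128.
y - mu = 32 - 8.4 = 23.6.
D = 2(42.800128 - 23.6) = 38.400256, which rounds to 38.4003.

38.4003


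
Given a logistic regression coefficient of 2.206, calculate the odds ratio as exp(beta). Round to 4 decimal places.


exp(2.206) = 9.0793.
So the odds ratio is 9.0793.

9.0793


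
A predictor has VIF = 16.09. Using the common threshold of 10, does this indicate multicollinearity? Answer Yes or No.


Compare VIF = 16.09 to the threshold of 10.
16.09 >= 10, so the answer is Yes.

Yes


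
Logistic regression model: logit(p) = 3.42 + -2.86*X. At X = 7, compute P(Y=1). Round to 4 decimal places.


Linear predictor: z = 3.42 + -2.86 * 7 = -16.6000.
P = 1/(1 + exp(16.6000)) = 1/(1 + 16191549.0418) = 0.0000.

0.0000


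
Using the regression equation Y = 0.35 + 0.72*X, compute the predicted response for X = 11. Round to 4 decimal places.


Substitute X = 11 into the equation:
Y = 0.35 + 0.72 * 11 = 0.35 + 7.9200 = 8.2700.

8.2700


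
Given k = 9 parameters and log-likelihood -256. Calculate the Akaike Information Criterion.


Compute:
2k = 2*9 = 18.
-2*loglik = -2*(-256) = 512.
AIC = 18 + 512 = 530.

530


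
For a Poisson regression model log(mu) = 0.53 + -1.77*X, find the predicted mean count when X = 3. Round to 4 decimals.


Linear predictor: eta = 0.53 + (-1.77)(3) = -4.7800.
Expected count: mu = exp(-4.7800) = 0.0084.

0.0084


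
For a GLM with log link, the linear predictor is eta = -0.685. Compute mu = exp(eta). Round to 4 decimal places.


Apply the inverse link:
mu = e^-0.685 = 0.5041.

0.5041


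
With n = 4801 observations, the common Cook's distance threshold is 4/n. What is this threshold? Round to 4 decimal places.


The threshold is 4/n.
4/4801 = 0.0008.

0.0008


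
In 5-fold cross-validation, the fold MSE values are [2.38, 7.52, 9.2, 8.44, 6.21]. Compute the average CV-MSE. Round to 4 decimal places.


Add all fold MSEs: 33.7500.
Divide by k = 5: 33.7500/5 = 6.7500.

6.7500


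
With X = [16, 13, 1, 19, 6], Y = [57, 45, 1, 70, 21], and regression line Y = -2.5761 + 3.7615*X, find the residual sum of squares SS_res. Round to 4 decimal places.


Predicted values from Y = -2.5761 + 3.7615*X.
Residuals: [-0.6079, -1.3234, -0.1854, 1.1076, 1.0071].
SSres = 4.3963.

4.3963


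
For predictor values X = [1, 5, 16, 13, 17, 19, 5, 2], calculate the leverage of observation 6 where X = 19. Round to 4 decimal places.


Mean of X: xbar = 9.7500.
SXX = 369.5000.
For X = 19: h = 1/8 + (19 - 9.7500)^2/369.5000 = 0.3566.

0.3566


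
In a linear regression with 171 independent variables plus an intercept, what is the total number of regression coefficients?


Total coefficients = number of predictors + 1 (for the intercept).
= 171 + 1 = 172.

172


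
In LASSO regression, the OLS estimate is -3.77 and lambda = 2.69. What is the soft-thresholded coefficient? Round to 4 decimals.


Check: |-3.77| = 3.77 vs lambda = 2.69.
Since |beta| > lambda, coefficient = sign(beta)*(|beta| - lambda) = -1.0800.
Soft-thresholded coefficient = -1.0800.

-1.0800


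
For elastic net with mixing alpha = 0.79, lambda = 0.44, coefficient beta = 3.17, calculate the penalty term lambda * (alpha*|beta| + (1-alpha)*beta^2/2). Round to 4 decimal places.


Compute:
L1 = 0.79 * 3.17 = 2.5043.
L2 = 0.21 * 3.17^2 / 2 = 1.0551.
Penalty = 0.44 * (2.5043 + 1.0551) = 1.5662.

1.5662


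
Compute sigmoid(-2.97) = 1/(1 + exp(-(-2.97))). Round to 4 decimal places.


First, exp(2.9700) = 19.4919.
Then sigma(z) = 1/(1 + 19.4919) = 0.0488.

0.0488


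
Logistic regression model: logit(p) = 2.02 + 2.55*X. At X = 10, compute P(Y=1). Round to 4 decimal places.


Compute z = 2.02 + (2.55)(10) = 27.5200.
exp(-z) = 0.0000.
P = 1/(1 + 0.0000) = 1.0000.

1.0000


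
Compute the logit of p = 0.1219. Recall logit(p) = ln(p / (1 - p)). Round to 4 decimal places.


1 - p = 0.8781.
p/(1-p) = 0.1388.
logit = ln(0.1388) = -1.9746.

-1.9746


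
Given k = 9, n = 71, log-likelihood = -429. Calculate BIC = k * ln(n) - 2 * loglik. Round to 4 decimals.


k * ln(n) = 9 * ln(71) = 9 * 4.262680 = 38.364120.
-2 * loglik = -2 * (-429) = 858.
BIC = 38.364120 + 858 = 896.364120, which rounds to 896.3641.

896.3641


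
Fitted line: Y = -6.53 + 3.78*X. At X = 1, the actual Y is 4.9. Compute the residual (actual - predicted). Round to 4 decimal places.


Predicted = -6.53 + 3.78 * 1 = -2.7500.
Residual = 4.9 - -2.7500 = 7.6500.

7.6500


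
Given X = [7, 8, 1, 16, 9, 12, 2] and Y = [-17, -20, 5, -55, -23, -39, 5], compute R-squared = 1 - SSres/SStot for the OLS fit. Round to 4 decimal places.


Fit the OLS line: b0 = 11.8057, b1 = -4.1207.
SSres = 18.4255.
SStot = 2851.7143.
R^2 = 1 - 18.4255/2851.7143 = 0.9935.

0.9935


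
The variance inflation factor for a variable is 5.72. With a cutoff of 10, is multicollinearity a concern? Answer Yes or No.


Check: VIF = 5.72 vs threshold = 10.
Since 5.72 < 10, the answer is No.

No


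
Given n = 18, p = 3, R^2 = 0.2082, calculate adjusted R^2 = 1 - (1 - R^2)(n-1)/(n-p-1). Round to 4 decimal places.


Using the formula:
(1 - 0.2082) = 0.7918.
Multiply by 17/14: 0.7918 * 17 = 13.4606, then 13.4606 / 14 = 0.9615.
Adj R^2 = 1 - 0.9615 = 0.0385.

0.0385


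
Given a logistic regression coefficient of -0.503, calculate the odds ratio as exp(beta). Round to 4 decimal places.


exp(-0.503) = 0.6047.
So the odds ratio is 0.6047.

0.6047


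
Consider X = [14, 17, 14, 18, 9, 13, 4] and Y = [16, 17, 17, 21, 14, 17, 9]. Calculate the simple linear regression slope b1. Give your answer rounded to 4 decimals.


First compute the means: xbar = 12.7143, ybar = 15.8571.
Then S_xx = sum((xi - xbar)^2) = 139.4286.
S_xy = sum((xi - xbar)(yi - ybar)) = 100.7143.
b1 = S_xy / S_xx = 100.7143 / 139.4286 = 0.7223.

0.7223


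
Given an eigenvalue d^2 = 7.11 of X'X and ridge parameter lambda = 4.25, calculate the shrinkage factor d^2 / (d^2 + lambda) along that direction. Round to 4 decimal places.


d^2 + lambda = 7.11 + 4.25 = 11.3600.
Shrinkage factor = 7.11/11.3600 = 0.6259.

0.6259


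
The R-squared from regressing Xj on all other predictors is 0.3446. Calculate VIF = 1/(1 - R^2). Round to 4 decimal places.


Denominator: 1 - 0.3446 = 0.6554.
VIF = 1 / 0.6554 = 1.5258.

1.5258


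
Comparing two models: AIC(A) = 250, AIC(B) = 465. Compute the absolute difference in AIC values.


Absolute difference = |250 - 465| = 215.
The model with lower AIC (A) is preferred.

215


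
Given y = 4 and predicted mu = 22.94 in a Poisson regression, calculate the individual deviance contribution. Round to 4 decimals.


y/mu = 4/22.94 = 0.174368 (approx.), and ln(4/22.94) = -1.746588.
y * ln(y/mu) = 4 * -1.746588 = -6.986352.
y - mu = -18.94.
D = 2 * (-6.986352 - -18.94) = 23.907296, which rounds to 23.9073.

23.9073


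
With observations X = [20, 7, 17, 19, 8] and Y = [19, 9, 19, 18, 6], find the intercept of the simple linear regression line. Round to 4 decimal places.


The slope is b1 = 0.9548.
Sample means are xbar = 14.2000 and ybar = 14.2000.
Intercept: b0 = 14.2000 - (0.9548)(14.2000) = 0.6421.

0.6421


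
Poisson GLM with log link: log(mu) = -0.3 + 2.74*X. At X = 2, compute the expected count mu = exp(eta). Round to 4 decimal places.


Linear predictor: eta = -0.3 + (2.74)(2) = 5.1800.
Expected count: mu = exp(5.1800) = 177.6828.

177.6828


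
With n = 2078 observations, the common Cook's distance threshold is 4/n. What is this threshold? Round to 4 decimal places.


Cook's distance cutoff = 4/n = 4/2078.
= 0.0019.

0.0019


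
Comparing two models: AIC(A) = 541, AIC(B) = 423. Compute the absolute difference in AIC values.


|AIC_A - AIC_B| = |541 - 423| = 118.
Model B is preferred (lower AIC).

118


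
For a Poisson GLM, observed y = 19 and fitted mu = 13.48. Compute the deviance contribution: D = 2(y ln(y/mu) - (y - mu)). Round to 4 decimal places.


y/mu = 19/13.48 = 1.409496 (approx.), and ln(19/13.48) = 0.343232.
y * ln(y/mu) = 19 * 0.343232 = 6.521408.
y - mu = 5.52.
D = 2 * (6.521408 - 5.52) = 2.002816, which rounds to 2.0028.

2.0028


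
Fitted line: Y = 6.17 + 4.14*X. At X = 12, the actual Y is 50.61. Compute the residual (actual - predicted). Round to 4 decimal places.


Predicted = 6.17 + 4.14 * 12 = 55.8500.
Residual = 50.61 - 55.8500 = -5.2400.

-5.2400


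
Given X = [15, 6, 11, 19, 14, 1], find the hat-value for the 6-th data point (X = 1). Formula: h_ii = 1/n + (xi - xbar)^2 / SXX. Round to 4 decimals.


Mean of X: xbar = 11.0000.
SXX = 214.0000.
For X = 1: h = 1/6 + (1 - 11.0000)^2/214.0000 = 0.6340.

0.6340


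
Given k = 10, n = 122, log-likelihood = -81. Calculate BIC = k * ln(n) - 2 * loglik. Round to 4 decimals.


ln(122) = 4.804021.
k * ln(n) = 10 * 4.804021 = 48.040210.
-2L = 162.
BIC = 48.040210 + 162 = 210.040210, which rounds to 210.0402.

210.0402


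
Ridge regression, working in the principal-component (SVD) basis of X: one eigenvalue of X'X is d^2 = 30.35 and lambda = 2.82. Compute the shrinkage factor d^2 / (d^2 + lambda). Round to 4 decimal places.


Compute the denominator: 30.35 + 2.82 = 33.1700.
Shrinkage factor = 30.35 / 33.1700 = 0.9150.

0.9150


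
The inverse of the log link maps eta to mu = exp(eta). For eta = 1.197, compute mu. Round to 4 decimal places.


Apply the inverse link:
mu = e^1.197 = 3.3102.

3.3102


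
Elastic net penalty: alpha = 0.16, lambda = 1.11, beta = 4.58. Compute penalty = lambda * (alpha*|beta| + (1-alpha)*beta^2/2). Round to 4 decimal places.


Compute:
L1 = 0.16 * 4.58 = 0.7328.
L2 = 0.84 * 4.58^2 / 2 = 8.8101.
Penalty = 1.11 * (0.7328 + 8.8101) = 10.5926.

10.5926


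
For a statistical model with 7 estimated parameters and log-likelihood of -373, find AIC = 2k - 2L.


AIC = 2*7 - 2*(-373).
= 14 + 746 = 760.

760


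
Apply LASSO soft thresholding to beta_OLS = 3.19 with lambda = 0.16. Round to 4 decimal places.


Absolute value: |3.19| = 3.19.
Compare to lambda = 0.16.
Since |beta| > lambda, coefficient = sign(beta)*(|beta| - lambda) = 3.0300.

3.0300


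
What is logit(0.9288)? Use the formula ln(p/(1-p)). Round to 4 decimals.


The odds are p/(1-p) = 0.9288 / 0.0712 = 13.0449.
logit(p) = ln(13.0449) = 2.5684.

2.5684


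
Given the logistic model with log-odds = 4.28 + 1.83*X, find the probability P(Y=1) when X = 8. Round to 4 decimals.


z = 4.28 + 1.83 * 8 = 18.9200.
Sigmoid: P = 1 / (1 + exp(-18.9200)) = 1.0000.

1.0000


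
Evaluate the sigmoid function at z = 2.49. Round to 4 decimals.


First, exp(-2.4900) = 0.0829.
Then sigma(z) = 1/(1 + 0.0829) = 0.9234.

0.9234


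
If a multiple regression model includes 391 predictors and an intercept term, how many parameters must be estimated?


Total coefficients = number of predictors + 1 (for the intercept).
= 391 + 1 = 392.

392


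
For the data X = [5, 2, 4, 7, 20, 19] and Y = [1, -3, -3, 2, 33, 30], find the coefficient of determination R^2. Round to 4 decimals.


After computing the OLS fit (b0=-10.0303, b1=2.1085):
SSres = 18.3126, SStot = 1412.0000.
R^2 = 1 - 18.3126/1412.0000 = 0.9870.

0.9870


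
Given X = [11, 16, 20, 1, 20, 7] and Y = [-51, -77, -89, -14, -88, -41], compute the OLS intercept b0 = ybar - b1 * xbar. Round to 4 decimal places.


First find the slope: b1 = -3.9171.
Means: xbar = 12.5000, ybar = -60.0000.
b0 = ybar - b1 * xbar = -60.0000 - -3.9171 * 12.5000 = -11.0363.

-11.0363


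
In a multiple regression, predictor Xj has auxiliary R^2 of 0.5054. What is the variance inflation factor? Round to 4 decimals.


Using VIF = 1/(1 - R^2_j):
1 - 0.5054 = 0.4946.
VIF = 2.0218.

2.0218


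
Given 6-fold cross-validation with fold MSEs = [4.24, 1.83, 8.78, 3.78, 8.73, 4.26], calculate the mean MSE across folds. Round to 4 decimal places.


Total MSE across folds = 31.6200.
CV-MSE = 31.6200/6 = 5.2700.

5.2700


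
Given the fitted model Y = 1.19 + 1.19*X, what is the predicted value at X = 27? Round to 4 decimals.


Substitute X = 27 into the equation:
Y = 1.19 + 1.19 * 27 = 1.19 + 32.1300 = 33.3200.

33.3200


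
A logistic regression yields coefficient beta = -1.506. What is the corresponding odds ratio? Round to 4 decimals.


exp(-1.506) = 0.2218.
So the odds ratio is 0.2218.

0.2218


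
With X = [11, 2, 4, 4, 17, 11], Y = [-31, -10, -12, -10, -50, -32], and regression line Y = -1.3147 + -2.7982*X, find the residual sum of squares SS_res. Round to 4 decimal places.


Compute predicted values, then residuals = yi - yhat_i.
Residuals: [1.0949, -3.0889, 0.5075, 2.5075, -1.1159, 0.0949].
SSres = sum(residual^2) = 18.5395.

18.5395


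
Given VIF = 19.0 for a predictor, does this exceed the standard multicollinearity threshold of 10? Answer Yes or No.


Compare VIF = 19.0 to the threshold of 10.
19.0 >= 10, so the answer is Yes.

Yes


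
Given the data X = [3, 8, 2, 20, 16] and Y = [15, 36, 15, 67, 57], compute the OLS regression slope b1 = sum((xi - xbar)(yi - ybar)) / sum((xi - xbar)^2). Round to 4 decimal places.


The sample means are xbar = 9.8000 and ybar = 38.0000.
Compute S_xx = 252.8000 and S_xy = 753.0000.
Slope b1 = S_xy / S_xx = 753.0000 / 252.8000 = 2.9786.

2.9786


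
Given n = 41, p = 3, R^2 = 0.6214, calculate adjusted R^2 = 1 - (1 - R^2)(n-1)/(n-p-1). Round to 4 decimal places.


Adjusted R^2 = 1 - (1 - R^2) * (n-1)/(n-p-1).
(1 - R^2) = 0.3786.
(n-1)/(n-p-1) = 40/37.
(1 - R^2) * (n-1) = 0.3786 * 40 = 15.1440.
Divide by (n-p-1): 15.1440 / 37 = 0.4093.
Adj R^2 = 1 - 0.4093 = 0.5907.

0.5907


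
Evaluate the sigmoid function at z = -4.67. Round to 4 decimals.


exp(4.6700) = 106.6977.
1 + exp(-z) = 107.6977.
sigmoid = 1/107.6977 = 0.0093.

0.0093


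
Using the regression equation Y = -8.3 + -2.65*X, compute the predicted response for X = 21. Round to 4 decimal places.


Substitute X = 21 into the equation:
Y = -8.3 + -2.65 * 21 = -8.3 + -55.6500 = -63.9500.

-63.9500


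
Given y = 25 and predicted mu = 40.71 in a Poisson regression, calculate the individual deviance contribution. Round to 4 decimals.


y/mu = 25/40.71 = 0.614100 (approx.), and ln(25/40.71) = -0.487598.
y * ln(y/mu) = 25 * -0.487598 = -12.189950.
y - mu = -15.71.
D = 2 * (-12.189950 - -15.71) = 7.040100, which rounds to 7.0401.

7.0401
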